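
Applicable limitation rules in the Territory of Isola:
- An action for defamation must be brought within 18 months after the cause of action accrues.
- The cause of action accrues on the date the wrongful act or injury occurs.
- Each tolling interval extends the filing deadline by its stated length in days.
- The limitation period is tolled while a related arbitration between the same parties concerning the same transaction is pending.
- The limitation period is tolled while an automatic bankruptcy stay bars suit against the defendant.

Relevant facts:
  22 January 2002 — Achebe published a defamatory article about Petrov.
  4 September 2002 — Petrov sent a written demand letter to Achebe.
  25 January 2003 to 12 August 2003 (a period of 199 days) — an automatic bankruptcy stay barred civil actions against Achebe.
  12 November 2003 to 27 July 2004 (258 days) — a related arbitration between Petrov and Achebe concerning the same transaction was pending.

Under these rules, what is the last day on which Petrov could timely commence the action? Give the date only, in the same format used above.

The claim accrued on 22 January 2002, when the wrongful act occurred.
The untolled deadline — 18 months after 22 January 2002 — is 22 July 2003.
The period was tolled for 199 days by the automatic bankruptcy stay (25 January 2003 to 12 August 2003), pushing the deadline to 6 February 2004.
The period was tolled for 258 days by the pending related arbitration (12 November 2003 to 27 July 2004), pushing the deadline to 21 October 2004.
None of the other events listed affects the running of the period under the stated rules.

21 October 2004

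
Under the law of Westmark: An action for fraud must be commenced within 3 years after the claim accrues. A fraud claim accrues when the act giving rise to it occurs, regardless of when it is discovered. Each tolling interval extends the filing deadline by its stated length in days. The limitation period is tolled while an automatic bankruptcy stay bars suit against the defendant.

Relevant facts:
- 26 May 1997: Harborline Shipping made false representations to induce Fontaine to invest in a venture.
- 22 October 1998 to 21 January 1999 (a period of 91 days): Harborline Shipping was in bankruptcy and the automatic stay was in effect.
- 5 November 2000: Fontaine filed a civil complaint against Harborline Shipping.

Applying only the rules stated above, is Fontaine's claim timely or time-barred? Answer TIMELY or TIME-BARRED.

The claim accrued on 26 May 1997, when the wrongful act occurred.
The untolled deadline — 3 years after 26 May 1997 — is 26 May 2000.
Because the automatic bankruptcy stay ran from 22 October 1998 to 21 January 1999, the deadline is extended by 91 days to 25 August 2000.
Filing on 5 November 2000 missed the 25 August 2000 deadline — the action is time-barred.

TIME-BARRED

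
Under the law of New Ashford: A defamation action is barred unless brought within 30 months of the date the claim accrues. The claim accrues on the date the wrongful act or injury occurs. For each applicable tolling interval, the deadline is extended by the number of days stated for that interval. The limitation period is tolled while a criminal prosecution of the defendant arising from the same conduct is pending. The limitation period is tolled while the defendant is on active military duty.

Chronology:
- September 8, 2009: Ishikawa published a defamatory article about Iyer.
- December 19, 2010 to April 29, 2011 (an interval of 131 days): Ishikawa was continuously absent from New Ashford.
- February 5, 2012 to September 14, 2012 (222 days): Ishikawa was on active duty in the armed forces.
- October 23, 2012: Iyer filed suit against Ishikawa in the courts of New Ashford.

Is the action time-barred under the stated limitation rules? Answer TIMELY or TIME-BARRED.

The claim accrued on September 8, 2009, the date of the act.
Adding the 30 months base period to September 8, 2009 gives a deadline of March 8, 2012, before any tolling.
Because the defendant's active military service ran from February 5, 2012 to September 14, 2012, the deadline is extended by 222 days to October 16, 2012.
No stated provision tolls the period for the defendant's absence, so the interval from December 19, 2010 to April 29, 2011 has no effect on the deadline.
Iyer filed on October 23, 2012, after the October 16, 2012 deadline, so the action is time-barred.

TIME-BARRED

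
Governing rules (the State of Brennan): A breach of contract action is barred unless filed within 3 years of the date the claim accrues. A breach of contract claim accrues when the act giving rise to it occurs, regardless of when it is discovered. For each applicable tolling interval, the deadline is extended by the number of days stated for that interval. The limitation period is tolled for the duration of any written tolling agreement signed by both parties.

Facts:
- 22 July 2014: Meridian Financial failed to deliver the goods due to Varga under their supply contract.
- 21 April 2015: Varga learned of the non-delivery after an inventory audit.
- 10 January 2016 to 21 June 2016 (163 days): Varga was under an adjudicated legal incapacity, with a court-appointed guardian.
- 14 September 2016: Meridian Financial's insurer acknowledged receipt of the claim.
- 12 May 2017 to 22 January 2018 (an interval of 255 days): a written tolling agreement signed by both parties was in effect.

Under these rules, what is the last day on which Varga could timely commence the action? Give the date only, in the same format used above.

Because the rule ties accrual to occurrence, the claim accrued on 22 July 2014, not on the 21 April 2015 discovery date.
Adding the 3 years base period to 22 July 2014 gives a deadline of 22 July 2017, before any tolling.
The written tolling agreement from 12 May 2017 to 22 January 2018 tolled the period for 255 days, extending the deadline to 3 April 2018.
Although the plaintiff's incapacity ran from 10 January 2016 to 21 June 2016, the stated rules do not make that a tolling event, so it is disregarded.
The other events in the timeline have no effect on the limitation period under the stated rules.

3 April 2018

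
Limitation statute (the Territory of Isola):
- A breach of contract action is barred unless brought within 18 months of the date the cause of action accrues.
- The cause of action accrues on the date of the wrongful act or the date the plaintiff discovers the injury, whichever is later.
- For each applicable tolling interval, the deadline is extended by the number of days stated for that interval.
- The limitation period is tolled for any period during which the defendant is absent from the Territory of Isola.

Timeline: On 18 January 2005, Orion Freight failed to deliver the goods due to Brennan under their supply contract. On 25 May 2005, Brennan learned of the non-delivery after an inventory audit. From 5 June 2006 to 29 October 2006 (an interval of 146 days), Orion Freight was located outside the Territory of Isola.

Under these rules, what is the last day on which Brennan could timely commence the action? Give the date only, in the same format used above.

The claim accrued on 25 May 2005 — the later of the 18 January 2005 act and the 25 May 2005 discovery.
The untolled deadline — 18 months after 25 May 2005 — is 25 November 2006.
The period was tolled for 146 days by the defendant's absence from the jurisdiction (5 June 2006 to 29 October 2006), pushing the deadline to 20 April 2007.

20 April 2007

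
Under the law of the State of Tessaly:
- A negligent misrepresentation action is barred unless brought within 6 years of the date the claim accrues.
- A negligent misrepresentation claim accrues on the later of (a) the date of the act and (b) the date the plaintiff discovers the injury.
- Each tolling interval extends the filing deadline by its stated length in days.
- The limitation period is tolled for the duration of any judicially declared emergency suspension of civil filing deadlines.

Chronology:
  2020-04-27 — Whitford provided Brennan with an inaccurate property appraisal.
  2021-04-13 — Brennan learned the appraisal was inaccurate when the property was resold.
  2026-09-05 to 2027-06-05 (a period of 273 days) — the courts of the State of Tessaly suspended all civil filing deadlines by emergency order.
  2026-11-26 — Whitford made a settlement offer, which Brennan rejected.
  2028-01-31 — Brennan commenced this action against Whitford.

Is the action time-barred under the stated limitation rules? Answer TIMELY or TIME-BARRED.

TIME-BARRED

Because discovery on 2021-04-13 post-dates the 2020-04-27 act, accrual under the later-of rule falls on 2021-04-13.
The untolled deadline — 6 years after 2021-04-13 — is 2027-04-13.
Because the emergency suspension of filing deadlines ran from 2026-09-05 to 2027-06-05, the deadline is extended by 273 days to 2028-01-11.
The other events in the timeline have no effect on the limitation period under the stated rules.
The 2028-01-31 filing falls after the 2028-01-11 deadline; the claim is time-barred.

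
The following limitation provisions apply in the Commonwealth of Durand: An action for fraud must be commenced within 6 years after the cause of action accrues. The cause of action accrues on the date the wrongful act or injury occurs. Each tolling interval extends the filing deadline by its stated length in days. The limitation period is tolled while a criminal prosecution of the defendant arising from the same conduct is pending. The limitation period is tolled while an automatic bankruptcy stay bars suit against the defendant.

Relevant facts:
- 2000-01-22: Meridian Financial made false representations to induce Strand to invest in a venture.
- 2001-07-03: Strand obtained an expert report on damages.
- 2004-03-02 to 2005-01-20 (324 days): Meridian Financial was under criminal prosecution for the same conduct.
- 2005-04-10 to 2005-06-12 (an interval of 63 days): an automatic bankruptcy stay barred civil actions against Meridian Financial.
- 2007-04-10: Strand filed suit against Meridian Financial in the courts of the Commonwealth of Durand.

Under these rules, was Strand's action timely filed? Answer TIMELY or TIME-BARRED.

TIME-BARRED

The limitation period began to run on 2000-01-22.
The untolled deadline — 6 years after 2000-01-22 — is 2006-01-22.
The pending criminal prosecution from 2004-03-02 to 2005-01-20 tolled the period for 324 days, extending the deadline to 2006-12-12.
Because the automatic bankruptcy stay ran from 2005-04-10 to 2005-06-12, the deadline is extended by 63 days to 2007-02-13.
Nothing else in the chronology tolls or restarts the period.
Filing on 2007-04-10 missed the 2007-02-13 deadline — the action is time-barred.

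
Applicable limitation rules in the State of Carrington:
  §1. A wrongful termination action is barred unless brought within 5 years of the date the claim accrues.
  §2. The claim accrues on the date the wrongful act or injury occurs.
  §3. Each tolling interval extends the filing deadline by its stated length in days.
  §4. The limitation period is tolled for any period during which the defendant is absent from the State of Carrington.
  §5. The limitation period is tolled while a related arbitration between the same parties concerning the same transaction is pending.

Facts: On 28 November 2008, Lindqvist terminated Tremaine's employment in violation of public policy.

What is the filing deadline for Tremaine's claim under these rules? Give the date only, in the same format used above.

28 November 2013

The claim accrued on 28 November 2008, the date of the act.
5 years from 28 November 2008 is 28 November 2013.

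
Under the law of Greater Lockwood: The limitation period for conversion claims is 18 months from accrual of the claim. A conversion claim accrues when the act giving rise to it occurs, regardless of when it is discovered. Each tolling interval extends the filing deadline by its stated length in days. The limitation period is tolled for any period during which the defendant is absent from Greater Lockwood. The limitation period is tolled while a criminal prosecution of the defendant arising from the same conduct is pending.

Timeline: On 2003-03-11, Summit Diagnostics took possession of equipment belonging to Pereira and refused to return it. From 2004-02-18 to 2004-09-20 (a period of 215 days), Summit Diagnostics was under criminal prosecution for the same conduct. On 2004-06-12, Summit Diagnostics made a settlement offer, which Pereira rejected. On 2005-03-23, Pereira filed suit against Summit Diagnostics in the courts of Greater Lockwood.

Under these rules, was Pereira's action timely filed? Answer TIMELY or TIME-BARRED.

TIMELY

The claim accrued on 2003-03-11, the date of the act.
Adding the 18 months base period to 2003-03-11 gives a deadline of 2004-09-11, before any tolling.
The pending criminal prosecution from 2004-02-18 to 2004-09-20 tolled the period for 215 days, extending the deadline to 2005-04-14.
The other events in the timeline have no effect on the limitation period under the stated rules.
The 2005-03-23 filing precedes the 2005-04-14 deadline; the claim is timely.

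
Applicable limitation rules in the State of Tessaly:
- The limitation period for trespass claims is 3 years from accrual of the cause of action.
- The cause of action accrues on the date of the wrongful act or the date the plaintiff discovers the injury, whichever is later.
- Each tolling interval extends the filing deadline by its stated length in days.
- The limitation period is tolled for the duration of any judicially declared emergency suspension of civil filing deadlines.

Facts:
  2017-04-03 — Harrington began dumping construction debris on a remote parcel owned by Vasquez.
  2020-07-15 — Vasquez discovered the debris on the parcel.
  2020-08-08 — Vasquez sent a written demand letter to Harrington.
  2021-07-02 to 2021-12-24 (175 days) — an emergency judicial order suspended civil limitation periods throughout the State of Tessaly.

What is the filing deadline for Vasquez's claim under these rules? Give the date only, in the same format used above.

2024-01-06

Because discovery on 2020-07-15 post-dates the 2017-04-03 act, accrual under the later-of rule falls on 2020-07-15.
Adding the 3 years base period to 2020-07-15 gives a deadline of 2023-07-15, before any tolling.
The emergency suspension of filing deadlines from 2021-07-02 to 2021-12-24 tolled the period for 175 days, extending the deadline to 2024-01-06.
Nothing else in the chronology tolls or restarts the period.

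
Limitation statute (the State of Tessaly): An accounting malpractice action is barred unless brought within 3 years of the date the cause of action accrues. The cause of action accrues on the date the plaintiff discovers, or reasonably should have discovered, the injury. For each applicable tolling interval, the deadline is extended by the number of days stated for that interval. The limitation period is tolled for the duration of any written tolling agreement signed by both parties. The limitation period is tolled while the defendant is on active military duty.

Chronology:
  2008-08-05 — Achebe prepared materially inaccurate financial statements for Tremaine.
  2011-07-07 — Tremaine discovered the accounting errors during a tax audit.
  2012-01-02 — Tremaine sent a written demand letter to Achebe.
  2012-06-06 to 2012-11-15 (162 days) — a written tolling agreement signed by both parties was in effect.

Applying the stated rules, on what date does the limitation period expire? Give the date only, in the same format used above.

Under the discovery rule, the claim accrued on 2011-07-07, when Tremaine discovered the injury — not on the 2008-08-05 date of the underlying act.
The untolled deadline — 3 years after 2011-07-07 — is 2014-07-07.
Because the written tolling agreement ran from 2012-06-06 to 2012-11-15, the deadline is extended by 162 days to 2014-12-16.
None of the other events listed affects the running of the period under the stated rules.

2014-12-16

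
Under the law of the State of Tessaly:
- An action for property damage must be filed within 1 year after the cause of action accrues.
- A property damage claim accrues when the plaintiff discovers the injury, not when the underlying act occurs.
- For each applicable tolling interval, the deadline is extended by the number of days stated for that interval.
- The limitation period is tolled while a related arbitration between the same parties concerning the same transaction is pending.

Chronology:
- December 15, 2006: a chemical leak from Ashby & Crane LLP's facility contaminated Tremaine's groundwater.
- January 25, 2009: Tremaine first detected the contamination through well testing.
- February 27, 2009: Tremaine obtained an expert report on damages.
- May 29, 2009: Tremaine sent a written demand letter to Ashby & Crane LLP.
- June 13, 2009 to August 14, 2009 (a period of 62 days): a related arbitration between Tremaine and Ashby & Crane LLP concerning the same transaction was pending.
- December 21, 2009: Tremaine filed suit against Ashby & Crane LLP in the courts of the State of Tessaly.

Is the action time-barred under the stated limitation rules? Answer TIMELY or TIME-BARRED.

The claim did not accrue until Tremaine discovered the injury on January 25, 2009; the December 15, 2006 act date does not start the clock under the stated rule.
Adding the 1 year base period to January 25, 2009 gives a deadline of January 25, 2010, before any tolling.
The pending related arbitration from June 13, 2009 to August 14, 2009 tolled the period for 62 days, extending the deadline to March 28, 2010.
None of the other events listed affects the running of the period under the stated rules.
Filing on December 21, 2009 beat the March 28, 2010 deadline — the action is timely.

TIMELY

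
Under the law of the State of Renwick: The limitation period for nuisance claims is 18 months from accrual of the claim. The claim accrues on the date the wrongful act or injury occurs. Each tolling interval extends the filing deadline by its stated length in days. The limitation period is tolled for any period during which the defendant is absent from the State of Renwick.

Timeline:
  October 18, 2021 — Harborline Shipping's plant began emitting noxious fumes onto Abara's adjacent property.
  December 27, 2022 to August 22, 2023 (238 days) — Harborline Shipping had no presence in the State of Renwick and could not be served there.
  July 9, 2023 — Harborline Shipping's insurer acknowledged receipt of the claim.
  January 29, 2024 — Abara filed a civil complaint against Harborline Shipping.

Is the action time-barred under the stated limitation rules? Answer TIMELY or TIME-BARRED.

The claim accrued on October 18, 2021, when the wrongful act occurred.
The untolled deadline — 18 months after October 18, 2021 — is April 18, 2023.
Because the defendant's absence from the jurisdiction ran from December 27, 2022 to August 22, 2023, the deadline is extended by 238 days to December 12, 2023.
None of the other events listed affects the running of the period under the stated rules.
Abara filed on January 29, 2024, after the December 12, 2023 deadline, so the action is time-barred.

TIME-BARRED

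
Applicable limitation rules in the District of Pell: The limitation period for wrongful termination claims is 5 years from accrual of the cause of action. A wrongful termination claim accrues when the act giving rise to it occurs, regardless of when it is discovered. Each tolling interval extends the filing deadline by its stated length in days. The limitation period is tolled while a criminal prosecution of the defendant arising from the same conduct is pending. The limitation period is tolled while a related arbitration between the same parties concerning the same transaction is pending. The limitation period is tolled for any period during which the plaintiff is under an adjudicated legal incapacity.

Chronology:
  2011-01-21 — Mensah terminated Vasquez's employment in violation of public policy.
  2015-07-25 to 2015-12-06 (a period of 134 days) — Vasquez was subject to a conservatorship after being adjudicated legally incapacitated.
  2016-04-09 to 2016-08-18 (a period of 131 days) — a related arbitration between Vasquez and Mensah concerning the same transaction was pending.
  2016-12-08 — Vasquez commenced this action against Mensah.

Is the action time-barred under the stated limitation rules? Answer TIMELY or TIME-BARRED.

TIME-BARRED

The claim accrued on 2011-01-21, when the wrongful act occurred.
The untolled deadline — 5 years after 2011-01-21 — is 2016-01-21.
The period was tolled for 134 days by the plaintiff's legal incapacity (2015-07-25 to 2015-12-06), pushing the deadline to 2016-06-03.
The pending related arbitration from 2016-04-09 to 2016-08-18 tolled the period for 131 days, extending the deadline to 2016-10-12.
Vasquez filed on 2016-12-08, after the 2016-10-12 deadline, so the action is time-barred.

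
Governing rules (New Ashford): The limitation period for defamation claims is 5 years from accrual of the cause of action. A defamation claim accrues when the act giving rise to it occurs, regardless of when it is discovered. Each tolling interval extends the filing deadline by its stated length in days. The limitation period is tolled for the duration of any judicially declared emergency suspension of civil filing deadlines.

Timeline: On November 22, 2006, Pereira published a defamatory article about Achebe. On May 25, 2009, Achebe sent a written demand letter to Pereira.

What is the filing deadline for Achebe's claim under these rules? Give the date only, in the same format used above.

November 22, 2011

The claim accrued on November 22, 2006, when the wrongful act occurred.
The untolled deadline — 5 years after November 22, 2006 — is November 22, 2011.
None of the other events listed affects the running of the period under the stated rules.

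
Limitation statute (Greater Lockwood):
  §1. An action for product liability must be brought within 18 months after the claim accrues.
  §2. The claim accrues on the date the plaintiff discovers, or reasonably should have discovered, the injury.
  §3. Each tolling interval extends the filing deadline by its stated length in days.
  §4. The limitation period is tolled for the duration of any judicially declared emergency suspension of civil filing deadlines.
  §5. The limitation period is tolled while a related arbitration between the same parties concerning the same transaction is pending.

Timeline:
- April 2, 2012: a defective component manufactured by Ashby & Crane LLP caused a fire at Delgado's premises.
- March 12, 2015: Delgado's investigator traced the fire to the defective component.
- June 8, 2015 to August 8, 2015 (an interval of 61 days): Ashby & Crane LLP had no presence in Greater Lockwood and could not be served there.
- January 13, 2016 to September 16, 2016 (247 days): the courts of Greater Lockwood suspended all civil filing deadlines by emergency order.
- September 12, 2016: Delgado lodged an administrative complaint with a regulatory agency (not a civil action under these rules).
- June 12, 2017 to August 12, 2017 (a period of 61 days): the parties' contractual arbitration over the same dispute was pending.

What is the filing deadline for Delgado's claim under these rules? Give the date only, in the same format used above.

Under the discovery rule, the claim accrued on March 12, 2015, when Delgado discovered the injury — not on the April 2, 2012 date of the underlying act.
18 months from March 12, 2015 is September 12, 2016.
The period was tolled for 247 days by the emergency suspension of filing deadlines (January 13, 2016 to September 16, 2016), pushing the deadline to May 17, 2017.
The pending related arbitration from June 12, 2017 to August 12, 2017 began after the period had already run on May 17, 2017, so it has no tolling effect.
Although the defendant's absence ran from June 8, 2015 to August 8, 2015, the stated rules do not make that a tolling event, so it is disregarded.
The other events in the timeline have no effect on the limitation period under the stated rules.

May 17, 2017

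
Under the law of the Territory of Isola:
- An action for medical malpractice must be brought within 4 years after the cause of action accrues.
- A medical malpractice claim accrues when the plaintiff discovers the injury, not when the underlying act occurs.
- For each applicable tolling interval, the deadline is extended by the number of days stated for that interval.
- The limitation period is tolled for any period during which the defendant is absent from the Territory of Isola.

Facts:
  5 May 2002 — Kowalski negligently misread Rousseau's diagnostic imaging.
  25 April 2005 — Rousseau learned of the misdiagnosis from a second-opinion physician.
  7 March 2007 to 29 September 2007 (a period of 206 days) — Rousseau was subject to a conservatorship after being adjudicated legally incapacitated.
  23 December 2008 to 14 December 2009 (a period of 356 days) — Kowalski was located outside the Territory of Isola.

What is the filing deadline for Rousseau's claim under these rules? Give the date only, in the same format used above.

16 April 2010

Accrual is tied to discovery, so the period began on 25 April 2005 rather than on 5 May 2002 when the act occurred.
The untolled deadline — 4 years after 25 April 2005 — is 25 April 2009.
The period was tolled for 356 days by the defendant's absence from the jurisdiction (23 December 2008 to 14 December 2009), pushing the deadline to 16 April 2010.
Although the plaintiff's incapacity ran from 7 March 2007 to 29 September 2007, the stated rules do not make that a tolling event, so it is disregarded.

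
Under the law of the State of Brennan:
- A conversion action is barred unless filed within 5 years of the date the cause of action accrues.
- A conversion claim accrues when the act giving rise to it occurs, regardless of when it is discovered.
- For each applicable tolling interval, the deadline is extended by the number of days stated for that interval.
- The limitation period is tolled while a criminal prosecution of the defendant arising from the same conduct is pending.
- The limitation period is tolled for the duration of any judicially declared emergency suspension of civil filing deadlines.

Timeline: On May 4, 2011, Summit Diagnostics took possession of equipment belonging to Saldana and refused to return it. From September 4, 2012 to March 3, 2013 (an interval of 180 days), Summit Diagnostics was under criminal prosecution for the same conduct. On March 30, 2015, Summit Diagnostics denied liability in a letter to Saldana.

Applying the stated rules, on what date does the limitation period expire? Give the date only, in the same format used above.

The cause of action accrued on May 4, 2011, the date of the act.
5 years from May 4, 2011 is May 4, 2016.
The period was tolled for 180 days by the pending criminal prosecution (September 4, 2012 to March 3, 2013), pushing the deadline to October 31, 2016.
None of the other events listed affects the running of the period under the stated rules.

October 31, 2016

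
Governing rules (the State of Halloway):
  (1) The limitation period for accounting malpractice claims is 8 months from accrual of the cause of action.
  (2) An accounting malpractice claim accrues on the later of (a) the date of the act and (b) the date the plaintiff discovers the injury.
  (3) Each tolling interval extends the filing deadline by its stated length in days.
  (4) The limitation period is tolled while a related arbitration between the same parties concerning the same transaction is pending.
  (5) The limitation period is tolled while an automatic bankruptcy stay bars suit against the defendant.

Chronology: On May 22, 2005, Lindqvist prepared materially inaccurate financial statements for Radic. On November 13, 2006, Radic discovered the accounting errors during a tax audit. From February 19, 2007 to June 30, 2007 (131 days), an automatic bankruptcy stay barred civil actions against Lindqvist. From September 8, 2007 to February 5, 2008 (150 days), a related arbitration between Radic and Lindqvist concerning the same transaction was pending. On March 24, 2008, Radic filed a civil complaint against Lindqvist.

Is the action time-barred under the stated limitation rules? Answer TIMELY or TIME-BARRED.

TIMELY

Because discovery on November 13, 2006 post-dates the May 22, 2005 act, accrual under the later-of rule falls on November 13, 2006.
The untolled deadline — 8 months after November 13, 2006 — is July 13, 2007.
The automatic bankruptcy stay from February 19, 2007 to June 30, 2007 tolled the period for 131 days, extending the deadline to November 21, 2007.
The period was tolled for 150 days by the pending related arbitration (September 8, 2007 to February 5, 2008), pushing the deadline to April 19, 2008.
Radic filed on March 24, 2008, before the April 19, 2008 deadline, so the action is timely.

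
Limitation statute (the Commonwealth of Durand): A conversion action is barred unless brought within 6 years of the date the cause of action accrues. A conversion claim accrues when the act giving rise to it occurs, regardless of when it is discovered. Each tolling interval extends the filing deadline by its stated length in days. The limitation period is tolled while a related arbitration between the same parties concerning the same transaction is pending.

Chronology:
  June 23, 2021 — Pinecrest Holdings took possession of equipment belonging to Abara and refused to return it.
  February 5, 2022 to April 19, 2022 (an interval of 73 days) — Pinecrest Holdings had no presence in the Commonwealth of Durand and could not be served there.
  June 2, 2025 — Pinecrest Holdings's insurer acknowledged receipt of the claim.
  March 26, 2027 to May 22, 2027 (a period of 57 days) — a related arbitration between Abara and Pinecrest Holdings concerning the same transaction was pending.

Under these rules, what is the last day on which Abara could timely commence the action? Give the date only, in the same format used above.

The cause of action accrued on June 23, 2021, the date of the act.
6 years from June 23, 2021 is June 23, 2027.
The period was tolled for 57 days by the pending related arbitration (March 26, 2027 to May 22, 2027), pushing the deadline to August 19, 2027.
Although the defendant's absence ran from February 5, 2022 to April 19, 2022, the stated rules do not make that a tolling event, so it is disregarded.
The other events in the timeline have no effect on the limitation period under the stated rules.

August 19, 2027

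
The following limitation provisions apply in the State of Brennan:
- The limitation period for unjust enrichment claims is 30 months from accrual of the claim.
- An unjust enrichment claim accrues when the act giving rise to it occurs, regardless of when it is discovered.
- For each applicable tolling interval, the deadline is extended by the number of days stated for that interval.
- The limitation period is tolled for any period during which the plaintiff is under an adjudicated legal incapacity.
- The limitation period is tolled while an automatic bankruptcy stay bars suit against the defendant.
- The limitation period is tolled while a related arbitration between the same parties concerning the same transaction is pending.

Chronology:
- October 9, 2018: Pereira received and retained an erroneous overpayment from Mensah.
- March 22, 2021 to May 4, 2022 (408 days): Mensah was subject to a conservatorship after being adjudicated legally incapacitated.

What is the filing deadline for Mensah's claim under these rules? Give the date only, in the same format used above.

May 22, 2022

The claim accrued on October 9, 2018, when the wrongful act occurred.
30 months from October 9, 2018 is April 9, 2021.
Because the plaintiff's legal incapacity ran from March 22, 2021 to May 4, 2022, the deadline is extended by 408 days to May 22, 2022.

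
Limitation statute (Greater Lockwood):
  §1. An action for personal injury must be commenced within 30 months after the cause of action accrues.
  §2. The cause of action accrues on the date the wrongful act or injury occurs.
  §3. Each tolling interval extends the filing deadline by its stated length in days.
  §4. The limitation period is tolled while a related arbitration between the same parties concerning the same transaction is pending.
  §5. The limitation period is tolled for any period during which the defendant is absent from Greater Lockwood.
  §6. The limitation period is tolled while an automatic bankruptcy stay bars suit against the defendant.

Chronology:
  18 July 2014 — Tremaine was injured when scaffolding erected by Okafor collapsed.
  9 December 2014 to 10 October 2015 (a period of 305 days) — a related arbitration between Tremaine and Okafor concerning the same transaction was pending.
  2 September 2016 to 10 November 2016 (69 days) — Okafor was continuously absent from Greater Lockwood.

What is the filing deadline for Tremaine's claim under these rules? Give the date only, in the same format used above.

27 January 2018

The limitation period began to run on 18 July 2014.
Adding the 30 months base period to 18 July 2014 gives a deadline of 18 January 2017, before any tolling.
Because the pending related arbitration ran from 9 December 2014 to 10 October 2015, the deadline is extended by 305 days to 19 November 2017.
Because the defendant's absence from the jurisdiction ran from 2 September 2016 to 10 November 2016, the deadline is extended by 69 days to 27 January 2018.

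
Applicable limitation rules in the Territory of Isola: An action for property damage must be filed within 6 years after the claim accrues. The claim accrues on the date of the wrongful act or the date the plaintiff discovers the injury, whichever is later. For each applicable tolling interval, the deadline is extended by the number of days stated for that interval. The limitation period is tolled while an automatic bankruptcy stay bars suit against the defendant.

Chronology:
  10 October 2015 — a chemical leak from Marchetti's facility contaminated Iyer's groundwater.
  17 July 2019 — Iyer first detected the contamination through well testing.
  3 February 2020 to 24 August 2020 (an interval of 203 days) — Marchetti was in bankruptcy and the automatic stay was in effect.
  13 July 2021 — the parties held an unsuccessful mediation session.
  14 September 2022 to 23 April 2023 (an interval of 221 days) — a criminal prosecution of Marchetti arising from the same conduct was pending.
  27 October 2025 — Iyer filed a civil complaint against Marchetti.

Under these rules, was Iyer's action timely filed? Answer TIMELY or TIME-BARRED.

Because discovery on 17 July 2019 post-dates the 10 October 2015 act, accrual under the later-of rule falls on 17 July 2019.
The untolled deadline — 6 years after 17 July 2019 — is 17 July 2025.
Because the automatic bankruptcy stay ran from 3 February 2020 to 24 August 2020, the deadline is extended by 203 days to 5 February 2026.
No stated provision tolls the period for a criminal prosecution, so the interval from 14 September 2022 to 23 April 2023 has no effect on the deadline.
Nothing else in the chronology tolls or restarts the period.
Iyer filed on 27 October 2025, before the 5 February 2026 deadline, so the action is timely.

TIMELY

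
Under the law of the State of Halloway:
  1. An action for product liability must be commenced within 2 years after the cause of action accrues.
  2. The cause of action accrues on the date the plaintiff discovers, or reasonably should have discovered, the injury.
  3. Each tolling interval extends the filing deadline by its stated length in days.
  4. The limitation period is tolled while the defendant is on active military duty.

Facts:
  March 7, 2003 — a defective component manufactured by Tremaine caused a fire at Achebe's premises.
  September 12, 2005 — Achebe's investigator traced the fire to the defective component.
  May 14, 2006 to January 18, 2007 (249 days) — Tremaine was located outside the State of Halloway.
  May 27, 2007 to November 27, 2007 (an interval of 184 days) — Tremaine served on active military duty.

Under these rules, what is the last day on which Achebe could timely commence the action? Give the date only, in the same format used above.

The claim did not accrue until Achebe discovered the injury on September 12, 2005; the March 7, 2003 act date does not start the clock under the stated rule.
2 years from September 12, 2005 is September 12, 2007.
The defendant's active military service from May 27, 2007 to November 27, 2007 tolled the period for 184 days, extending the deadline to March 14, 2008.
No stated provision tolls the period for the defendant's absence, so the interval from May 14, 2006 to January 18, 2007 has no effect on the deadline.

March 14, 2008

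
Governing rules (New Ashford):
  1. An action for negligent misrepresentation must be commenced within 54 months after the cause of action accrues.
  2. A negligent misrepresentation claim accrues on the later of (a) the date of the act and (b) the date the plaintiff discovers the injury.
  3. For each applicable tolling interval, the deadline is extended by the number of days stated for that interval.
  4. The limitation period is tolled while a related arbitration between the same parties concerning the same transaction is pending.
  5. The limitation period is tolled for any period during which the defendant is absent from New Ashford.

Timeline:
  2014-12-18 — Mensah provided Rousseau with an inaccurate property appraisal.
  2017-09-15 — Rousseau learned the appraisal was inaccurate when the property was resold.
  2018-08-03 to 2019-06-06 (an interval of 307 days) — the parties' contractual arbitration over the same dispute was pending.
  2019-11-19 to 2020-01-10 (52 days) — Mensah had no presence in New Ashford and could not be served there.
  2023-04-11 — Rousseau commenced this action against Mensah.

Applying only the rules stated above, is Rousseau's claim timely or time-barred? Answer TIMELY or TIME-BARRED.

The claim accrued on 2017-09-15 — the later of the 2014-12-18 act and the 2017-09-15 discovery.
54 months from 2017-09-15 is 2022-03-15.
The period was tolled for 307 days by the pending related arbitration (2018-08-03 to 2019-06-06), pushing the deadline to 2023-01-16.
The period was tolled for 52 days by the defendant's absence from the jurisdiction (2019-11-19 to 2020-01-10), pushing the deadline to 2023-03-09.
Rousseau filed on 2023-04-11, after the 2023-03-09 deadline, so the action is time-barred.

TIME-BARRED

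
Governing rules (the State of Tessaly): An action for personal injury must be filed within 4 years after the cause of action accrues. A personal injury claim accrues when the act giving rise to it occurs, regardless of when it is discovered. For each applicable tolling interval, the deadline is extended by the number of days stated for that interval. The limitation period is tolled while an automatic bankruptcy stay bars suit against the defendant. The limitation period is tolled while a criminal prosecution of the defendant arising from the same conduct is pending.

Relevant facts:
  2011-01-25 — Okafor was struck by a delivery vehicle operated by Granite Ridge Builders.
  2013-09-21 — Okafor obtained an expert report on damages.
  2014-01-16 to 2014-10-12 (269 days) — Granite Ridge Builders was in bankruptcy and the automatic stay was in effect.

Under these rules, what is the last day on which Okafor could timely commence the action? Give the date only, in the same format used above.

The claim accrued on 2011-01-25, when the wrongful act occurred.
4 years from 2011-01-25 is 2015-01-25.
The period was tolled for 269 days by the automatic bankruptcy stay (2014-01-16 to 2014-10-12), pushing the deadline to 2015-10-21.
None of the other events listed affects the running of the period under the stated rules.

2015-10-21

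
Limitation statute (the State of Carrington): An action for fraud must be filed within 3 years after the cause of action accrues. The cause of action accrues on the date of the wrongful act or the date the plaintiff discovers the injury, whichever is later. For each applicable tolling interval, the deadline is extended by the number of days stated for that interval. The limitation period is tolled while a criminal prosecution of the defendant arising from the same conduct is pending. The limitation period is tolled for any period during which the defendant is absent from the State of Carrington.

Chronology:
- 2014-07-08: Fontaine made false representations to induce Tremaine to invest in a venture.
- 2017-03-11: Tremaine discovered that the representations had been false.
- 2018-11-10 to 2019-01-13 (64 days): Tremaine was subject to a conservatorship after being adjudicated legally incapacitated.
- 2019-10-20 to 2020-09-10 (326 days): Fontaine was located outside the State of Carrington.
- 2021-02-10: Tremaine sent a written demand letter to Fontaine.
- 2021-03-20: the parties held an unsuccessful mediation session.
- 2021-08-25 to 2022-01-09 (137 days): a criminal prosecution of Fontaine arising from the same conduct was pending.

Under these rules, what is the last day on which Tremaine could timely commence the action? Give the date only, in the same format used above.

Taking the later of the act (2014-07-08) and discovery (2017-03-11), the claim accrued on 2017-03-11.
3 years from 2017-03-11 is 2020-03-11.
The period was tolled for 326 days by the defendant's absence from the jurisdiction (2019-10-20 to 2020-09-10), pushing the deadline to 2021-01-31.
The pending criminal prosecution starting 2021-08-25 came too late — the period had run on 2021-01-31 — and so does not extend the deadline.
The plaintiff's legal incapacity from 2018-11-10 to 2019-01-13 does not toll the period, because no stated rule makes the plaintiff's incapacity a tolling event.
Nothing else in the chronology tolls or restarts the period.

2021-01-31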